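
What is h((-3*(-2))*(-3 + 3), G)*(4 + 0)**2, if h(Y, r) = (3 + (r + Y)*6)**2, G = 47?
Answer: 1299600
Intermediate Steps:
h(Y, r) = (3 + 6*Y + 6*r)**2 (h(Y, r) = (3 + (Y + r)*6)**2 = (3 + (6*Y + 6*r))**2 = (3 + 6*Y + 6*r)**2)
h((-3*(-2))*(-3 + 3), G)*(4 + 0)**2 = (9*(1 + 2*((-3*(-2))*(-3 + 3)) + 2*47)**2)*(4 + 0)**2 = (9*(1 + 2*(6*0) + 94)**2)*4**2 = (9*(1 + 2*0 + 94)**2)*16 = (9*(1 + 0 + 94)**2)*16 = (9*95**2)*16 = (9*9025)*16 = 81225*16 = 1299600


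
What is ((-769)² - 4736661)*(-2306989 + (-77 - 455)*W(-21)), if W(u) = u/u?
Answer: 9565366801300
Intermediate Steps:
W(u) = 1
((-769)² - 4736661)*(-2306989 + (-77 - 455)*W(-21)) = ((-769)² - 4736661)*(-2306989 + (-77 - 455)*1) = (591361 - 4736661)*(-2306989 - 532*1) = -4145300*(-2306989 - 532) = -4145300*(-2307521) = 9565366801300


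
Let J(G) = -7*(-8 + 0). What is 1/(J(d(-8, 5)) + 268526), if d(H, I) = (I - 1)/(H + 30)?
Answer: 1/268582 ≈ 3.7233e-6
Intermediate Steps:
d(H, I) = (-1 + I)/(30 + H)
J(G) = 56 (J(G) = -7*(-8) = 56)
1/(J(d(-8, 5)) + 268526) = 1/(56 + 268526) = 1/268582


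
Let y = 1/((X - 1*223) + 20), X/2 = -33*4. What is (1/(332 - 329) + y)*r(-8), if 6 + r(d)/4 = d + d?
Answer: -40832/1401 ≈ -29.145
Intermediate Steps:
X = -264 (X = 2*(-33*4) = 2*(-132) = -264)
r(d) = -24 + 8*d (r(d) = -24 + 4*(d + d) = -24 + 4*(2*d) = -24 + 8*d)
y = -1/467 (y = 1/((-264 - 1*223) + 20) = 1/((-264 - 223) + 20) = 1/(-487 + 20) = 1/(-467) = -1/467 ≈ -0.0021413)
(1/(332 - 329) + y)*r(-8) = (1/(332 - 329) - 1/467)*(-24 + 8*(-8)) = (1/3 - 1/467)*(-24 - 64) = (1/3 - 1/467)*(-88) = (464/1401)*(-88) = -40832/1401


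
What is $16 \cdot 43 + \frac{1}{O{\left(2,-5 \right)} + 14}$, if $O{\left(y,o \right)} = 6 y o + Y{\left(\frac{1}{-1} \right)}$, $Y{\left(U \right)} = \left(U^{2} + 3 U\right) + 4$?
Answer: $\frac{30271}{44} \approx 687.98$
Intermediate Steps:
$Y{\left(U \right)} = 4 + U^{2} + 3 U$
$O{\left(y,o \right)} = 2 + 6 o y$ ($O{\left(y,o \right)} = 6 y o + \left(4 + \left(\frac{1}{-1}\right)^{2} + \frac{3}{-1}\right) = 6 o y + \left(4 + \left(-1\right)^{2} + 3 \left(-1\right)\right) = 6 o y + \left(4 + 1 - 3\right) = 6 o y + 2 = 2 + 6 o y$)
$16 \cdot 43 + \frac{1}{O{\left(2,-5 \right)} + 14} = 16 \cdot 43 + \frac{1}{\left(2 + 6 \left(-5\right) 2\right) + 14} = 688 + \frac{1}{\left(2 - 60\right) + 14} = 688 + \frac{1}{-58 + 14} = 688 + \frac{1}{-44} = 688 - \frac{1}{44} = \frac{30271}{44}$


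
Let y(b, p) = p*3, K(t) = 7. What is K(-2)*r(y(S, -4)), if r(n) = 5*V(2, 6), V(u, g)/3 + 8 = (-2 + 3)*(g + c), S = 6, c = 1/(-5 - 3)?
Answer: -1785/8 ≈ -223.13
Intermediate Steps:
c = -⅛ (c = 1/(-8) = -⅛ ≈ -0.12500)
V(u, g) = -195/8 + 3*g (V(u, g) = -24 + 3*((-2 + 3)*(g - ⅛)) = -24 + 3*(1*(-⅛ + g)) = -24 + 3*(-⅛ + g) = -24 + (-3/8 + 3*g) = -195/8 + 3*g)
y(b, p) = 3*p
r(n) = -255/8 (r(n) = 5*(-195/8 + 3*6) = 5*(-195/8 + 18) = 5*(-51/8) = -255/8)
K(-2)*r(y(S, -4)) = 7*(-255/8) = -1785/8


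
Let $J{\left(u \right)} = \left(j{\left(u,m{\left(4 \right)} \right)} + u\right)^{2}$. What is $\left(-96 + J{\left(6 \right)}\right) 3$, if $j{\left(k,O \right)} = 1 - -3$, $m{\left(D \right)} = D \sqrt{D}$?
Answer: $12$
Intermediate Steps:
$m{\left(D \right)} = D^{\frac{3}{2}}$
$j{\left(k,O \right)} = 4$ ($j{\left(k,O \right)} = 1 + 3 = 4$)
$J{\left(u \right)} = \left(4 + u\right)^{2}$
$\left(-96 + J{\left(6 \right)}\right) 3 = \left(-96 + \left(4 + 6\right)^{2}\right) 3 = \left(-96 + 10^{2}\right) 3 = \left(-96 + 100\right) 3 = 4 \cdot 3 = 12$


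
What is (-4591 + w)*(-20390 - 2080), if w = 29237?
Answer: -553795620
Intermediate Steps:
(-4591 + w)*(-20390 - 2080) = (-4591 + 29237)*(-20390 - 2080) = 24646*(-22470) = -553795620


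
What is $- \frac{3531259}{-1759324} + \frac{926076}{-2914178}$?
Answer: $\frac{4330724778739}{2563491647836} \approx 1.6894$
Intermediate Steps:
$- \frac{3531259}{-1759324} + \frac{926076}{-2914178} = \left(-3531259\right) \left(- \frac{1}{1759324}\right) + 926076 \left(- \frac{1}{2914178}\right) = \frac{3531259}{1759324} - \frac{463038}{1457089} = \frac{4330724778739}{2563491647836}$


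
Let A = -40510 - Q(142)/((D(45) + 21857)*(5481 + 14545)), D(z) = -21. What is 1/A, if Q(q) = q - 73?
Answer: -437287736/17714526185429 ≈ -2.4685e-5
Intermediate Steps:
Q(q) = -73 + q
A = -17714526185429/437287736 (A = -40510 - (-73 + 142)/((-21 + 21857)*(5481 + 14545)) = -40510 - 69/(21836*20026) = -40510 - 69/437287736 = -17714526185429/437287736 ≈ -40510.)
1/A = 1/(-17714526185429/437287736) = -437287736/17714526185429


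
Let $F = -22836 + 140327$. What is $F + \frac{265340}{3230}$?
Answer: $\frac{37976127}{323} \approx 1.1757 \cdot 10^{5}$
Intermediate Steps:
$F = 117491$
$F + \frac{265340}{3230} = 117491 + \frac{265340}{3230} = 117491 + 265340 \cdot \frac{1}{3230} = 117491 + \frac{26534}{323} = \frac{37976127}{323}$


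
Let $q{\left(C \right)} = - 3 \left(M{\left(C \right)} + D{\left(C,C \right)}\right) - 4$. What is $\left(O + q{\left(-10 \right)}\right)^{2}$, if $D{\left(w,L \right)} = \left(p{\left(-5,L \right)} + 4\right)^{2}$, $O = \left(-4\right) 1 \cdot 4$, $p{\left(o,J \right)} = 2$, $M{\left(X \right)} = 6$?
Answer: $21316$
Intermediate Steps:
$O = -16$ ($O = \left(-4\right) 4 = -16$)
$D{\left(w,L \right)} = 36$ ($D{\left(w,L \right)} = \left(2 + 4\right)^{2} = 6^{2} = 36$)
$q{\left(C \right)} = -130$ ($q{\left(C \right)} = - 3 \left(6 + 36\right) - 4 = \left(-3\right) 42 - 4 = -126 - 4 = -130$)
$\left(O + q{\left(-10 \right)}\right)^{2} = \left(-16 - 130\right)^{2} = \left(-146\right)^{2} = 21316$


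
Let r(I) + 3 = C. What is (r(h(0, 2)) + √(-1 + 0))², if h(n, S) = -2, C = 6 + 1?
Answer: (4 + I)² ≈ 15.0 + 8.0*I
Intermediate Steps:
C = 7
r(I) = 4 (r(I) = -3 + 7 = 4)
(r(h(0, 2)) + √(-1 + 0))² = (4 + √(-1 + 0))² = (4 + √(-1))² = (4 + I)²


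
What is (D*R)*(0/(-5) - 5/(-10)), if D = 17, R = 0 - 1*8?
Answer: -68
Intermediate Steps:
R = -8 (R = 0 - 8 = -8)
(D*R)*(0/(-5) - 5/(-10)) = (17*(-8))*(0/(-5) - 5/(-10)) = -136*(0*(-⅕) - 5*(-⅒)) = -136*(0 + ½) = -136*½ = -68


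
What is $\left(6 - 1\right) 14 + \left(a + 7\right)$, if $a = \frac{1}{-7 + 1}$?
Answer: $\frac{461}{6} \approx 76.833$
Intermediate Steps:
$a = - \frac{1}{6}$ ($a = \frac{1}{-6} = - \frac{1}{6} \approx -0.16667$)
$\left(6 - 1\right) 14 + \left(a + 7\right) = \left(6 - 1\right) 14 + \left(- \frac{1}{6} + 7\right) = \left(6 - 1\right) 14 + \frac{41}{6} = 5 \cdot 14 + \frac{41}{6} = 70 + \frac{41}{6} = \frac{461}{6}$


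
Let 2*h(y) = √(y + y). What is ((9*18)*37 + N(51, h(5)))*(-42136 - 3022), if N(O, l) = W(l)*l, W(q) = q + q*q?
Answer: -270789947 - 112895*√10/2 ≈ -2.7097e+8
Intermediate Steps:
h(y) = √2*√y/2 (h(y) = √(y + y)/2 = √(2*y)/2 = (√2*√y)/2 = √2*√y/2)
W(q) = q + q²
N(O, l) = l²*(1 + l) (N(O, l) = (l*(1 + l))*l = l²*(1 + l))
((9*18)*37 + N(51, h(5)))*(-42136 - 3022) = ((9*18)*37 + (√2*√5/2)²*(1 + √2*√5/2))*(-42136 - 3022) = (162*37 + (√10/2)²*(1 + √10/2))*(-45158) = (5994 + 5*(1 + √10/2)/2)*(-45158) = (5994 + (5/2 + 5*√10/4))*(-45158) = (11993/2 + 5*√10/4)*(-45158) = -270789947 - 112895*√10/2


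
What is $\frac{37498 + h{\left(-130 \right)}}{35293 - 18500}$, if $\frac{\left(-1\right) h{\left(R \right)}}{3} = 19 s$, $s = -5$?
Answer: $\frac{37783}{16793} \approx 2.2499$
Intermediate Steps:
$h{\left(R \right)} = 285$ ($h{\left(R \right)} = - 3 \cdot 19 \left(-5\right) = \left(-3\right) \left(-95\right) = 285$)
$\frac{37498 + h{\left(-130 \right)}}{35293 - 18500} = \frac{37498 + 285}{35293 - 18500} = \frac{37783}{16793}$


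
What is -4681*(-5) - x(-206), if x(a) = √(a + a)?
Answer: 23405 - 2*I*√103 ≈ 23405.0 - 20.298*I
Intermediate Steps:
x(a) = √2*√a (x(a) = √(2*a) = √2*√a)
-4681*(-5) - x(-206) = -4681*(-5) - √2*√(-206) = 23405 - √2*I*√206 = 23405 - 2*I*√103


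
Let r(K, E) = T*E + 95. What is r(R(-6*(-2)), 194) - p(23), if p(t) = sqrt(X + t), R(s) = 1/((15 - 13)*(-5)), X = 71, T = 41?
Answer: 8049 - sqrt(94) ≈ 8039.3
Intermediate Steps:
R(s) = -1/10 (R(s) = -1/5/2 = (1/2)*(-1/5) = -1/10)
p(t) = sqrt(71 + t)
r(K, E) = 95 + 41*E (r(K, E) = 41*E + 95 = 95 + 41*E)
r(R(-6*(-2)), 194) - p(23) = (95 + 41*194) - sqrt(71 + 23) = (95 + 7954) - sqrt(94) = 8049 - sqrt(94)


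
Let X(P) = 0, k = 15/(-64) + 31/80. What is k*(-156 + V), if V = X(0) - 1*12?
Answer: -1029/40 ≈ -25.725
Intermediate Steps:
k = 49/320 (k = 15*(-1/64) + 31*(1/80) = -15/64 + 31/80 = 49/320 ≈ 0.15313)
V = -12 (V = 0 - 1*12 = 0 - 12 = -12)
k*(-156 + V) = 49*(-156 - 12)/320 = (49/320)*(-168) = -1029/40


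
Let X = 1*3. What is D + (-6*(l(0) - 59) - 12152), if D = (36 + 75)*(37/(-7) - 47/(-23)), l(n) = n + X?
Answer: -1960318/161 ≈ -12176.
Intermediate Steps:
X = 3
l(n) = 3 + n (l(n) = n + 3 = 3 + n)
D = -57942/161 (D = 111*(37*(-⅐) - 47*(-1/23)) = 111*(-37/7 + 47/23) = 111*(-522/161) = -57942/161 ≈ -359.89)
D + (-6*(l(0) - 59) - 12152) = -57942/161 + (-6*((3 + 0) - 59) - 12152) = -57942/161 + (-6*(3 - 59) - 12152) = -57942/161 + (-6*(-56) - 12152) = -57942/161 + (336 - 12152) = -57942/161 - 11816 = -1960318/161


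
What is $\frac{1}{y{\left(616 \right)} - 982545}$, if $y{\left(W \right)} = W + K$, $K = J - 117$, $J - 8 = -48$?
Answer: $- \frac{1}{982086} \approx -1.0182 \cdot 10^{-6}$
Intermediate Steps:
$J = -40$ ($J = 8 - 48 = -40$)
$K = -157$ ($K = -40 - 117 = -157$)
$y{\left(W \right)} = -157 + W$ ($y{\left(W \right)} = W - 157 = -157 + W$)
$\frac{1}{y{\left(616 \right)} - 982545} = \frac{1}{\left(-157 + 616\right) - 982545} = \frac{1}{459 - 982545} = \frac{1}{-982086} = - \frac{1}{982086}$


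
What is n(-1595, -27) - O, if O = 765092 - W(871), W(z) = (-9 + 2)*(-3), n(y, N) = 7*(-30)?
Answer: -765281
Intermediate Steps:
n(y, N) = -210
W(z) = 21 (W(z) = -7*(-3) = 21)
O = 765071 (O = 765092 - 1*21 = 765092 - 21 = 765071)
n(-1595, -27) - O = -210 - 1*765071 = -210 - 765071 = -765281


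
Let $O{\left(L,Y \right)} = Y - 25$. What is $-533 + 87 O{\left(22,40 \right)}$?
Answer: $772$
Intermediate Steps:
$O{\left(L,Y \right)} = -25 + Y$ ($O{\left(L,Y \right)} = Y - 25 = -25 + Y$)
$-533 + 87 O{\left(22,40 \right)} = -533 + 87 \left(-25 + 40\right) = -533 + 87 \cdot 15 = -533 + 1305 = 772$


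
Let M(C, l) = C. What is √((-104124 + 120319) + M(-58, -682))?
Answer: 3*√1793 ≈ 127.03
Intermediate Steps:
√((-104124 + 120319) + M(-58, -682)) = √((-104124 + 120319) - 58) = √(16195 - 58) = √16137 = 3*√1793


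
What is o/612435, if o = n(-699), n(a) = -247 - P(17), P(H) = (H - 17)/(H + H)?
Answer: -247/612435 ≈ -0.00040331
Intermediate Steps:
P(H) = (-17 + H)/(2*H) (P(H) = (-17 + H)/((2*H)) = (-17 + H)*(1/(2*H)) = (-17 + H)/(2*H))
n(a) = -247 (n(a) = -247 - (-17 + 17)/(2*17) = -247 - 0/(2*17) = -247 - 1*0 = -247 + 0 = -247)
o = -247
o/612435 = -247/612435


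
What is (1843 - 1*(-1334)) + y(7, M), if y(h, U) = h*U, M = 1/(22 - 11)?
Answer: 34954/11 ≈ 3177.6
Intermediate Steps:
M = 1/11 ≈ 0.090909
y(h, U) = U*h
(1843 - 1*(-1334)) + y(7, M) = (1843 - 1*(-1334)) + (1/11)*7 = (1843 + 1334) + 7/11 = 3177 + 7/11 = 34954/11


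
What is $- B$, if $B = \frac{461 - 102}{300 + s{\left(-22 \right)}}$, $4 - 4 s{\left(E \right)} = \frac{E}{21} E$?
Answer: $- \frac{7539}{6200} \approx -1.216$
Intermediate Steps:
$s{\left(E \right)} = 1 - \frac{E^{2}}{84}$ ($s{\left(E \right)} = 1 - \frac{\frac{E}{21} E}{4} = 1 - \frac{\frac{1}{21} E^{2}}{4} = 1 - \frac{E^{2}}{84}$)
$B = \frac{7539}{6200}$ ($B = \frac{461 - 102}{300 + \left(1 - \frac{\left(-22\right)^{2}}{84}\right)} = \frac{359}{300 + \left(1 - \frac{121}{21}\right)} = \frac{359}{300 - \frac{100}{21}} = \frac{359}{\frac{6200}{21}} = 359 \cdot \frac{21}{6200} = \frac{7539}{6200} \approx 1.216$)
$- B = \left(-1\right) \frac{7539}{6200} = - \frac{7539}{6200}$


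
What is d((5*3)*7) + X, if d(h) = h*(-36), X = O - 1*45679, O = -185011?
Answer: -234470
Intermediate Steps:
X = -230690 (X = -185011 - 1*45679 = -185011 - 45679 = -230690)
d(h) = -36*h
d((5*3)*7) + X = -36*5*3*7 - 230690 = -540*7 - 230690 = -36*105 - 230690 = -3780 - 230690 = -234470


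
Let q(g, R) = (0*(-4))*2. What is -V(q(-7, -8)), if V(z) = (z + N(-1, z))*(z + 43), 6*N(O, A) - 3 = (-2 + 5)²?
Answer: -86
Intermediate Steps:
N(O, A) = 2 (N(O, A) = ½ + (-2 + 5)²/6 = ½ + (⅙)*3² = ½ + (⅙)*9 = ½ + 3/2 = 2)
q(g, R) = 0 (q(g, R) = 0*2 = 0)
V(z) = (2 + z)*(43 + z) (V(z) = (z + 2)*(z + 43) = (2 + z)*(43 + z))
-V(q(-7, -8)) = -(86 + 0² + 45*0) = -(86 + 0 + 0) = -1*86 = -86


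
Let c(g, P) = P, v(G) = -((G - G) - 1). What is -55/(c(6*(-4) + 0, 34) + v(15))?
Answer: -11/7 ≈ -1.5714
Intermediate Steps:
v(G) = 1 (v(G) = -(0 - 1) = -1*(-1) = 1)
-55/(c(6*(-4) + 0, 34) + v(15)) = -55/(34 + 1) = -55/35 = (1/35)*(-55) = -11/7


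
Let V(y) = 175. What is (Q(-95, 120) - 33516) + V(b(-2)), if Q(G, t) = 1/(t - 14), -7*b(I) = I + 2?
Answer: -3534145/106 ≈ -33341.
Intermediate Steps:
b(I) = -2/7 - I/7 (b(I) = -(I + 2)/7 = -(2 + I)/7 = -2/7 - I/7)
Q(G, t) = 1/(-14 + t)
(Q(-95, 120) - 33516) + V(b(-2)) = (1/(-14 + 120) - 33516) + 175 = (1/106 - 33516) + 175 = -3552695/106 + 175 = -3534145/106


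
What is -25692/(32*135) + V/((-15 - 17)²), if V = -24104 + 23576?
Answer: -18613/2880 ≈ -6.4628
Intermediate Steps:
V = -528
-25692/(32*135) + V/((-15 - 17)²) = -25692/(32*135) - 528/(-15 - 17)² = -25692/4320 - 528/((-32)²) = -25692*1/4320 - 528/1024 = -2141/360 - 528*1/1024 = -2141/360 - 33/64 = -18613/2880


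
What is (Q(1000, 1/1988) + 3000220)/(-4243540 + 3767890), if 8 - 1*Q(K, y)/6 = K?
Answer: -1497134/237825 ≈ -6.2951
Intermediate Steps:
Q(K, y) = 48 - 6*K
(Q(1000, 1/1988) + 3000220)/(-4243540 + 3767890) = ((48 - 6*1000) + 3000220)/(-4243540 + 3767890) = ((48 - 6000) + 3000220)/(-475650) = (-5952 + 3000220)*(-1/475650) = 2994268*(-1/475650) = -1497134/237825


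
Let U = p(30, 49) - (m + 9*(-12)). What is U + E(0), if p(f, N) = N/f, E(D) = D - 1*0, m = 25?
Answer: 2539/30 ≈ 84.633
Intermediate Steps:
E(D) = D (E(D) = D + 0 = D)
U = 2539/30 (U = 49/30 - (25 + 9*(-12)) = 49*(1/30) - (25 - 108) = 49/30 - 1*(-83) = 49/30 + 83 = 2539/30 ≈ 84.633)
U + E(0) = 2539/30 + 0 = 2539/30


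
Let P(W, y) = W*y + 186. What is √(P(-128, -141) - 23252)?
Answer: I*√5018 ≈ 70.838*I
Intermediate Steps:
P(W, y) = 186 + W*y
√(P(-128, -141) - 23252) = √((186 - 128*(-141)) - 23252) = √((186 + 18048) - 23252) = √(18234 - 23252) = √(-5018) = I*√5018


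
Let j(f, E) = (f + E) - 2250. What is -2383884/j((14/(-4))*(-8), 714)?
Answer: 595971/377 ≈ 1580.8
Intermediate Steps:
j(f, E) = -2250 + E + f (j(f, E) = (E + f) - 2250 = -2250 + E + f)
-2383884/j((14/(-4))*(-8), 714) = -2383884/(-2250 + 714 + (14/(-4))*(-8)) = -2383884/(-2250 + 714 - ¼*14*(-8)) = -2383884/(-2250 + 714 - 7/2*(-8)) = -2383884/(-2250 + 714 + 28) = -2383884/(-1508) = -2383884*(-1/1508) = 595971/377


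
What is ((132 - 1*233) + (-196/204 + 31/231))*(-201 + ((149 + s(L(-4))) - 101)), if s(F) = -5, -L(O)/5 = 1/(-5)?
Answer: 21059978/1309 ≈ 16089.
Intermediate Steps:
L(O) = 1 (L(O) = -5/(-5) = -5*(-⅕) = 1)
((132 - 1*233) + (-196/204 + 31/231))*(-201 + ((149 + s(L(-4))) - 101)) = ((132 - 1*233) + (-196/204 + 31/231))*(-201 + ((149 - 5) - 101)) = ((132 - 233) + (-196*1/204 + 31*(1/231)))*(-201 + (144 - 101)) = (-101 + (-49/51 + 31/231))*(-201 + 43) = (-101 - 1082/1309)*(-158) = -133291/1309*(-158) = 21059978/1309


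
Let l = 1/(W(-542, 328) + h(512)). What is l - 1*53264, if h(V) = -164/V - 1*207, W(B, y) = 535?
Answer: -2234051824/41943 ≈ -53264.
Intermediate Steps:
h(V) = -207 - 164/V (h(V) = -164/V - 207 = -207 - 164/V)
l = 128/41943 (l = 1/(535 + (-207 - 164/512)) = 1/(535 + (-207 - 164*1/512)) = 1/(535 + (-207 - 41/128)) = 1/(535 - 26537/128) = 1/(41943/128) = 128/41943 ≈ 0.0030518)
l - 1*53264 = 128/41943 - 1*53264 = 128/41943 - 53264 = -2234051824/41943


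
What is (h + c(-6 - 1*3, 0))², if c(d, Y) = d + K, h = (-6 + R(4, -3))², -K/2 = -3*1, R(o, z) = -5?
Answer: 13924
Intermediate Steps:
K = 6 (K = -(-6) = -2*(-3) = 6)
h = 121 (h = (-6 - 5)² = (-11)² = 121)
c(d, Y) = 6 + d (c(d, Y) = d + 6 = 6 + d)
(h + c(-6 - 1*3, 0))² = (121 + (6 + (-6 - 1*3)))² = (121 + (6 + (-6 - 3)))² = (121 + (6 - 9))² = (121 - 3)² = 118² = 13924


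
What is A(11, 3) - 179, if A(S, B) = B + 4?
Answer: -172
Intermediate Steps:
A(S, B) = 4 + B
A(11, 3) - 179 = (4 + 3) - 179 = 7 - 179 = -172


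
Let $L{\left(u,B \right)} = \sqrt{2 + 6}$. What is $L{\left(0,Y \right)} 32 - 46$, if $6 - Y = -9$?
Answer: $-46 + 64 \sqrt{2} \approx 44.51$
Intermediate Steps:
$Y = 15$ ($Y = 6 - -9 = 6 + 9 = 15$)
$L{\left(u,B \right)} = 2 \sqrt{2}$ ($L{\left(u,B \right)} = \sqrt{8} = 2 \sqrt{2}$)
$L{\left(0,Y \right)} 32 - 46 = 2 \sqrt{2} \cdot 32 - 46 = 64 \sqrt{2} - 46 = -46 + 64 \sqrt{2}$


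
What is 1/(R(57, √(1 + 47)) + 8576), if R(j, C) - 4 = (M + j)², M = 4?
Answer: 1/12301 ≈ 8.1294e-5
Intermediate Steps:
R(j, C) = 4 + (4 + j)²
1/(R(57, √(1 + 47)) + 8576) = 1/((4 + (4 + 57)²) + 8576) = 1/((4 + 61²) + 8576) = 1/((4 + 3721) + 8576) = 1/(3725 + 8576) = 1/12301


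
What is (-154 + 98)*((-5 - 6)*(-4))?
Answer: -2464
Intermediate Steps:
(-154 + 98)*((-5 - 6)*(-4)) = -(-616)*(-4) = -56*44 = -2464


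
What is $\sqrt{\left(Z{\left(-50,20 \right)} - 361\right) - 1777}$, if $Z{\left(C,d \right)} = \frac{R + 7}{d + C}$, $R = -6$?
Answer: $\frac{7 i \sqrt{39270}}{30} \approx 46.239 i$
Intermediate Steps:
$Z{\left(C,d \right)} = \frac{1}{C + d}$ ($Z{\left(C,d \right)} = \frac{-6 + 7}{d + C} = 1 \frac{1}{C + d} = \frac{1}{C + d}$)
$\sqrt{\left(Z{\left(-50,20 \right)} - 361\right) - 1777} = \sqrt{\left(\frac{1}{-50 + 20} - 361\right) - 1777} = \sqrt{\left(\frac{1}{-30} - 361\right) - 1777} = \sqrt{\left(- \frac{1}{30} - 361\right) - 1777} = \sqrt{- \frac{10831}{30} - 1777} = \sqrt{- \frac{64141}{30}} = \frac{7 i \sqrt{39270}}{30}$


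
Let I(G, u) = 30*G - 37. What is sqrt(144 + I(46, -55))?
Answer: sqrt(1487) ≈ 38.562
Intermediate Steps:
I(G, u) = -37 + 30*G
sqrt(144 + I(46, -55)) = sqrt(144 + (-37 + 30*46)) = sqrt(144 + (-37 + 1380)) = sqrt(144 + 1343) = sqrt(1487)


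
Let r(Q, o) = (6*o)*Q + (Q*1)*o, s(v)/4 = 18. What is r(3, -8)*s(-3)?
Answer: -12096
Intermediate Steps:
s(v) = 72 (s(v) = 4*18 = 72)
r(Q, o) = 7*Q*o (r(Q, o) = 6*Q*o + Q*o = 7*Q*o)
r(3, -8)*s(-3) = (7*3*(-8))*72 = -168*72 = -12096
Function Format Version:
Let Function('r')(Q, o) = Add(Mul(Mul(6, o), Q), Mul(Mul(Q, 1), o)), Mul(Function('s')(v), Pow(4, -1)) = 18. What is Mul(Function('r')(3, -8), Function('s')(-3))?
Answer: -12096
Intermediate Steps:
Function('s')(v) = 72 (Function('s')(v) = Mul(4, 18) = 72)
Function('r')(Q, o) = Mul(7, Q, o) (Function('r')(Q, o) = Add(Mul(6, Q, o), Mul(Q, o)) = Mul(7, Q, o))
Mul(Function('r')(3, -8), Function('s')(-3)) = Mul(Mul(7, 3, -8), 72) = Mul(-168, 72) = -12096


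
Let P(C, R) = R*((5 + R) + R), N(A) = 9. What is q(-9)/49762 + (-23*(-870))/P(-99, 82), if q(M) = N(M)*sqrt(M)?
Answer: 10005/6929 + 27*I/49762 ≈ 1.4439 + 0.00054258*I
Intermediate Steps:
P(C, R) = R*(5 + 2*R)
q(M) = 9*sqrt(M)
q(-9)/49762 + (-23*(-870))/P(-99, 82) = (9*sqrt(-9))/49762 + (-23*(-870))/((82*(5 + 2*82))) = (9*(3*I))*(1/49762) + 20010/((82*(5 + 164))) = (27*I)*(1/49762) + 20010/((82*169)) = 27*I/49762 + 20010/13858 = 27*I/49762 + 20010*(1/13858) = 27*I/49762 + 10005/6929 = 10005/6929 + 27*I/49762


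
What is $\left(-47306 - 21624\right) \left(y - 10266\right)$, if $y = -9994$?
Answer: $1396521800$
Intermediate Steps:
$\left(-47306 - 21624\right) \left(y - 10266\right) = \left(-47306 - 21624\right) \left(-9994 - 10266\right) = \left(-68930\right) \left(-20260\right) = 1396521800$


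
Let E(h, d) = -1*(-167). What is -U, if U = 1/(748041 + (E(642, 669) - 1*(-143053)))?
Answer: -1/891261 ≈ -1.1220e-6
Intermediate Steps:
E(h, d) = 167
U = 1/891261 (U = 1/(748041 + (167 - 1*(-143053))) = 1/(748041 + (167 + 143053)) = 1/(748041 + 143220) = 1/891261 ≈ 1.1220e-6)
-U = -1*1/891261 = -1/891261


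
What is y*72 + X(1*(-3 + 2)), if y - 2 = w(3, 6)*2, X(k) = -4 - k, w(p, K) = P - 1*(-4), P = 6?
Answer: 1581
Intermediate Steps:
w(p, K) = 10 (w(p, K) = 6 - 1*(-4) = 6 + 4 = 10)
y = 22 (y = 2 + 10*2 = 2 + 20 = 22)
y*72 + X(1*(-3 + 2)) = 22*72 + (-4 - (-3 + 2)) = 1584 + (-4 - (-1)) = 1584 + (-4 - 1*(-1)) = 1584 + (-4 + 1) = 1584 - 3 = 1581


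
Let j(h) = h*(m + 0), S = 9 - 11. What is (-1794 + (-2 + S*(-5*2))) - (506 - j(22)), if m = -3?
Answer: -2348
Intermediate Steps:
S = -2
j(h) = -3*h (j(h) = h*(-3 + 0) = h*(-3) = -3*h)
(-1794 + (-2 + S*(-5*2))) - (506 - j(22)) = (-1794 + (-2 - (-10)*2)) - (506 - (-3)*22) = (-1794 + (-2 - 2*(-10))) - (506 - 1*(-66)) = (-1794 + (-2 + 20)) - (506 + 66) = (-1794 + 18) - 1*572 = -1776 - 572 = -2348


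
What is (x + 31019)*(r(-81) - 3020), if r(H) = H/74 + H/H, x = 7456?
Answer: -8598662325/74 ≈ -1.1620e+8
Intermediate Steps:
r(H) = 1 + H/74 (r(H) = H*(1/74) + 1 = H/74 + 1 = 1 + H/74)
(x + 31019)*(r(-81) - 3020) = (7456 + 31019)*((1 + (1/74)*(-81)) - 3020) = 38475*((1 - 81/74) - 3020) = 38475*(-7/74 - 3020) = 38475*(-223487/74) = -8598662325/74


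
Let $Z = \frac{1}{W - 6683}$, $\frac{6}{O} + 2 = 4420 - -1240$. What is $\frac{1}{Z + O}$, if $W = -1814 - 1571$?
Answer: $\frac{9494124}{9125} \approx 1040.5$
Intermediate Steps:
$W = -3385$
$O = \frac{1}{943}$ ($O = \frac{6}{-2 + \left(4420 - -1240\right)} = \frac{6}{-2 + \left(4420 + 1240\right)} = \frac{6}{-2 + 5660} = \frac{6}{5658} = 6 \cdot \frac{1}{5658} = \frac{1}{943} \approx 0.0010604$)
$Z = - \frac{1}{10068}$ ($Z = \frac{1}{-3385 - 6683} = \frac{1}{-10068} = - \frac{1}{10068} \approx -9.9325 \cdot 10^{-5}$)
$\frac{1}{Z + O} = \frac{1}{- \frac{1}{10068} + \frac{1}{943}} = \frac{1}{\frac{9125}{9494124}} = \frac{9494124}{9125}$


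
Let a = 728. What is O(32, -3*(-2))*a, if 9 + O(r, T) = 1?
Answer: -5824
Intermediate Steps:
O(r, T) = -8 (O(r, T) = -9 + 1 = -8)
O(32, -3*(-2))*a = -8*728 = -5824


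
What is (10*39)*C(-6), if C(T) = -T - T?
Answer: 4680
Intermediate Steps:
C(T) = -2*T
(10*39)*C(-6) = (10*39)*(-2*(-6)) = 390*12 = 4680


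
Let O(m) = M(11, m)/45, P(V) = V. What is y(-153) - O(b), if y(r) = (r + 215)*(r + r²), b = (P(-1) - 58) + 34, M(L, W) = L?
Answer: 64884229/45 ≈ 1.4419e+6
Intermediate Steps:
b = -25 (b = (-1 - 58) + 34 = -59 + 34 = -25)
y(r) = (215 + r)*(r + r²)
O(m) = 11/45
y(-153) - O(b) = -153*(215 + (-153)² + 216*(-153)) - 1*11/45 = -153*(215 + 23409 - 33048) - 11/45 = -153*(-9424) - 11/45 = 1441872 - 11/45 = 64884229/45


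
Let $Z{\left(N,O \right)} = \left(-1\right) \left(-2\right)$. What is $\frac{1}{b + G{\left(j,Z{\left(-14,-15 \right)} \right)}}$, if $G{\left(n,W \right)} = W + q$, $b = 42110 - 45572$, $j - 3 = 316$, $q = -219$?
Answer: $- \frac{1}{3679} \approx -0.00027181$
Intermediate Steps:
$Z{\left(N,O \right)} = 2$
$j = 319$ ($j = 3 + 316 = 319$)
$b = -3462$ ($b = 42110 - 45572 = -3462$)
$G{\left(n,W \right)} = -219 + W$ ($G{\left(n,W \right)} = W - 219 = -219 + W$)
$\frac{1}{b + G{\left(j,Z{\left(-14,-15 \right)} \right)}} = \frac{1}{-3462 + \left(-219 + 2\right)} = \frac{1}{-3462 - 217} = \frac{1}{-3679} = - \frac{1}{3679}$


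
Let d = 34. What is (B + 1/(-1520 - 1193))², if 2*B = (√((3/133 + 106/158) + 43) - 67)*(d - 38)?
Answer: 1402142949453679/77335397083 - 1454164*√4823627109/28505491 ≈ 14588.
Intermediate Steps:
B = 134 - 2*√4823627109/10507 (B = ((√((3/133 + 106/158) + 43) - 67)*(34 - 38))/2 = ((√((3*(1/133) + 106*(1/158)) + 43) - 67)*(-4))/2 = ((√((3/133 + 53/79) + 43) - 67)*(-4))/2 = ((√(7286/10507 + 43) - 67)*(-4))/2 = ((√(459087/10507) - 67)*(-4))/2 = ((√4823627109/10507 - 67)*(-4))/2 = ((-67 + √4823627109/10507)*(-4))/2 = (268 - 4*√4823627109/10507)/2 = 134 - 2*√4823627109/10507 ≈ 120.78)
(B + 1/(-1520 - 1193))² = ((134 - 2*√4823627109/10507) + 1/(-1520 - 1193))² = ((134 - 2*√4823627109/10507) + 1/(-2713))² = ((134 - 2*√4823627109/10507) - 1/2713)² = (363541/2713 - 2*√4823627109/10507)²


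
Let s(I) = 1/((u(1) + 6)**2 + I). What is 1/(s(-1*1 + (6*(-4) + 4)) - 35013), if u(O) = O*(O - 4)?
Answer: -12/420157 ≈ -2.8561e-5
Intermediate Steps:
u(O) = O*(-4 + O)
s(I) = 1/(9 + I) (s(I) = 1/((1*(-4 + 1) + 6)**2 + I) = 1/((1*(-3) + 6)**2 + I) = 1/((-3 + 6)**2 + I) = 1/(3**2 + I) = 1/(9 + I))
1/(s(-1*1 + (6*(-4) + 4)) - 35013) = 1/(1/(9 + (-1*1 + (6*(-4) + 4))) - 35013) = 1/(1/(9 + (-1 + (-24 + 4))) - 35013) = 1/(1/(9 + (-1 - 20)) - 35013) = 1/(1/(9 - 21) - 35013) = 1/(1/(-12) - 35013) = 1/(-1/12 - 35013) = 1/(-420157/12) = -12/420157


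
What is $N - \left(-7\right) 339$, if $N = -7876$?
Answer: $-5503$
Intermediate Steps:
$N - \left(-7\right) 339 = -7876 - \left(-7\right) 339 = -7876 - -2373 = -7876 + 2373 = -5503$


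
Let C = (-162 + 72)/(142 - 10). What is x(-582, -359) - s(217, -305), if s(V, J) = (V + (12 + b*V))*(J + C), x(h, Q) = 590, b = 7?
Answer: 5884140/11 ≈ 5.3492e+5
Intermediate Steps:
C = -15/22 (C = -90/132 = -90*1/132 = -15/22 ≈ -0.68182)
s(V, J) = (12 + 8*V)*(-15/22 + J) (s(V, J) = (V + (12 + 7*V))*(J - 15/22) = (12 + 8*V)*(-15/22 + J))
x(-582, -359) - s(217, -305) = 590 - (-90/11 + 12*(-305) - 60/11*217 + 8*(-305)*217) = 590 - (-90/11 - 3660 - 13020/11 - 529480) = 590 - 1*(-5877650/11) = 590 + 5877650/11 = 5884140/11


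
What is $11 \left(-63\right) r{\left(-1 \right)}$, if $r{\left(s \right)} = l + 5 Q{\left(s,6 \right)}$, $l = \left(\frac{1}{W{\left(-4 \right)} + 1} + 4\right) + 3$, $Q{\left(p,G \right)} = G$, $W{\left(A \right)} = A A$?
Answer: $- \frac{436590}{17} \approx -25682.0$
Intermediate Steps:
$W{\left(A \right)} = A^{2}$
$l = \frac{120}{17}$ ($l = \left(\frac{1}{\left(-4\right)^{2} + 1} + 4\right) + 3 = \left(\frac{1}{16 + 1} + 4\right) + 3 = \left(\frac{1}{17} + 4\right) + 3 = \frac{69}{17} + 3 = \frac{120}{17} \approx 7.0588$)
$r{\left(s \right)} = \frac{630}{17}$ ($r{\left(s \right)} = \frac{120}{17} + 5 \cdot 6 = \frac{120}{17} + 30 = \frac{630}{17}$)
$11 \left(-63\right) r{\left(-1 \right)} = 11 \left(-63\right) \frac{630}{17} = \left(-693\right) \frac{630}{17} = - \frac{436590}{17}$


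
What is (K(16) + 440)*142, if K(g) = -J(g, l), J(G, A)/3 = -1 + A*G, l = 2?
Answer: 49274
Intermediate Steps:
J(G, A) = -3 + 3*A*G (J(G, A) = 3*(-1 + A*G) = -3 + 3*A*G)
K(g) = 3 - 6*g (K(g) = -(-3 + 3*2*g) = -(-3 + 6*g) = 3 - 6*g)
(K(16) + 440)*142 = ((3 - 6*16) + 440)*142 = ((3 - 96) + 440)*142 = (-93 + 440)*142 = 347*142 = 49274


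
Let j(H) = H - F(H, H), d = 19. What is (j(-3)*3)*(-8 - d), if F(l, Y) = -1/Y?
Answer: 270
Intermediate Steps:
j(H) = H + 1/H (j(H) = H - (-1)/H = H + 1/H)
(j(-3)*3)*(-8 - d) = ((-3 + 1/(-3))*3)*(-8 - 1*19) = ((-3 - 1/3)*3)*(-8 - 19) = -10/3*3*(-27) = -10*(-27) = 270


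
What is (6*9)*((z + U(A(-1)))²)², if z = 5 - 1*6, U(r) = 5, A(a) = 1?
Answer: 13824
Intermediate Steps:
z = -1 (z = 5 - 6 = -1)
(6*9)*((z + U(A(-1)))²)² = (6*9)*((-1 + 5)²)² = 54*(4²)² = 54*16² = 54*256 = 13824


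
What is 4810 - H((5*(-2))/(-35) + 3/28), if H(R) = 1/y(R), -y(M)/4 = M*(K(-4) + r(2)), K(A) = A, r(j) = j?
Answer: 105813/22 ≈ 4809.7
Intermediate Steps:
y(M) = 8*M (y(M) = -4*M*(-4 + 2) = -4*M*(-2) = -(-8)*M = 8*M)
H(R) = 1/(8*R)
4810 - H((5*(-2))/(-35) + 3/28) = 4810 - 1/(8*((5*(-2))/(-35) + 3/28)) = 4810 - 1/(8*(-10*(-1/35) + 3*(1/28))) = 4810 - 1/(8*(2/7 + 3/28)) = 4810 - 1/(8*11/28) = 4810 - 28/(8*11) = 4810 - 1*7/22 = 4810 - 7/22 = 105813/22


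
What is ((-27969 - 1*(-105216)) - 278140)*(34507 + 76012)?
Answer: -22202493467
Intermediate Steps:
((-27969 - 1*(-105216)) - 278140)*(34507 + 76012) = ((-27969 + 105216) - 278140)*110519 = (77247 - 278140)*110519 = -200893*110519 = -22202493467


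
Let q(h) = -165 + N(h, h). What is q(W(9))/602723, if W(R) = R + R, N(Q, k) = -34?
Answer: -199/602723 ≈ -0.00033017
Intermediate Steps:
W(R) = 2*R
q(h) = -199 (q(h) = -165 - 34 = -199)
q(W(9))/602723 = -199/602723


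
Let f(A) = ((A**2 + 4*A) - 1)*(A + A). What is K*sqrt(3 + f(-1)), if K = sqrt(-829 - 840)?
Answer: I*sqrt(18359) ≈ 135.5*I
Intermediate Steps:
f(A) = 2*A*(-1 + A**2 + 4*A) (f(A) = (-1 + A**2 + 4*A)*(2*A) = 2*A*(-1 + A**2 + 4*A))
K = I*sqrt(1669) (K = sqrt(-1669) = I*sqrt(1669) ≈ 40.853*I)
K*sqrt(3 + f(-1)) = (I*sqrt(1669))*sqrt(3 + 2*(-1)*(-1 + (-1)**2 + 4*(-1))) = (I*sqrt(1669))*sqrt(3 + 2*(-1)*(-1 + 1 - 4)) = (I*sqrt(1669))*sqrt(3 + 2*(-1)*(-4)) = (I*sqrt(1669))*sqrt(3 + 8) = (I*sqrt(1669))*sqrt(11) = I*sqrt(18359)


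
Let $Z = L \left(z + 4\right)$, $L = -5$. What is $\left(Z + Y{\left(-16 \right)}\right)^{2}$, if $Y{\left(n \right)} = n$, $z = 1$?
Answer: $1681$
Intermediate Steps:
$Z = -25$ ($Z = - 5 \left(1 + 4\right) = \left(-5\right) 5 = -25$)
$\left(Z + Y{\left(-16 \right)}\right)^{2} = \left(-25 - 16\right)^{2} = \left(-41\right)^{2} = 1681$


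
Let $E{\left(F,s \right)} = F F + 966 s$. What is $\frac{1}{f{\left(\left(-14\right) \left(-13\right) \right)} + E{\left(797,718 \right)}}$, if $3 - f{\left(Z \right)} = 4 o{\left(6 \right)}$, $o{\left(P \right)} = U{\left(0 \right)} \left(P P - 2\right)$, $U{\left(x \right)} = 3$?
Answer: $\frac{1}{1328392} \approx 7.5279 \cdot 10^{-7}$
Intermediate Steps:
$o{\left(P \right)} = -6 + 3 P^{2}$ ($o{\left(P \right)} = 3 \left(P P - 2\right) = 3 \left(P^{2} - 2\right) = 3 \left(-2 + P^{2}\right) = -6 + 3 P^{2}$)
$E{\left(F,s \right)} = F^{2} + 966 s$
$f{\left(Z \right)} = -405$ ($f{\left(Z \right)} = 3 - 4 \left(-6 + 3 \cdot 6^{2}\right) = 3 - 4 \left(-6 + 3 \cdot 36\right) = 3 - 4 \left(-6 + 108\right) = 3 - 4 \cdot 102 = 3 - 408 = -405$)
$\frac{1}{f{\left(\left(-14\right) \left(-13\right) \right)} + E{\left(797,718 \right)}} = \frac{1}{-405 + \left(797^{2} + 966 \cdot 718\right)} = \frac{1}{-405 + \left(635209 + 693588\right)} = \frac{1}{-405 + 1328797} = \frac{1}{1328392}$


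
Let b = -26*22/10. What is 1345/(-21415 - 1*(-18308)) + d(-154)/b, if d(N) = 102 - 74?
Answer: -2425/2629 ≈ -0.92240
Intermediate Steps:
d(N) = 28
b = -286/5 (b = -572*⅒ = -286/5 ≈ -57.200)
1345/(-21415 - 1*(-18308)) + d(-154)/b = 1345/(-21415 - 1*(-18308)) + 28/(-286/5) = 1345/(-21415 + 18308) + 28*(-5/286) = 1345/(-3107) - 70/143 = 1345*(-1/3107) - 70/143 = -1345/3107 - 70/143 = -2425/2629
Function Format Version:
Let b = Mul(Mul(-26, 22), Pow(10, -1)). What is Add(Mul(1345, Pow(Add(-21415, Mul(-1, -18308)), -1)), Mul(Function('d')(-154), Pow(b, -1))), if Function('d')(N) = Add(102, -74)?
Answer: Rational(-2425, 2629) ≈ -0.92240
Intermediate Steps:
Function('d')(N) = 28
b = Rational(-286, 5) (b = Mul(-572, Rational(1, 10)) = Rational(-286, 5) ≈ -57.200)
Add(Mul(1345, Pow(Add(-21415, Mul(-1, -18308)), -1)), Mul(Function('d')(-154), Pow(b, -1))) = Add(Mul(1345, Pow(Add(-21415, Mul(-1, -18308)), -1)), Mul(28, Pow(Rational(-286, 5), -1))) = Add(Mul(1345, Pow(Add(-21415, 18308), -1)), Mul(28, Rational(-5, 286))) = Add(Mul(1345, Pow(-3107, -1)), Rational(-70, 143)) = Add(Mul(1345, Rational(-1, 3107)), Rational(-70, 143)) = Add(Rational(-1345, 3107), Rational(-70, 143)) = Rational(-2425, 2629)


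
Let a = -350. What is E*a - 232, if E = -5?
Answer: 1518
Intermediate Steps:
E*a - 232 = -5*(-350) - 232 = 1750 - 232 = 1518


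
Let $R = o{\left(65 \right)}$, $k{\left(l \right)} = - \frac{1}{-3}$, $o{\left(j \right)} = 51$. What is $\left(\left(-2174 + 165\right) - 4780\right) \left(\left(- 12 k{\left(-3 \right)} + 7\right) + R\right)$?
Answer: $-366606$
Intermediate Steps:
$k{\left(l \right)} = \frac{1}{3}$ ($k{\left(l \right)} = \left(-1\right) \left(- \frac{1}{3}\right) = \frac{1}{3}$)
$R = 51$
$\left(\left(-2174 + 165\right) - 4780\right) \left(\left(- 12 k{\left(-3 \right)} + 7\right) + R\right) = \left(\left(-2174 + 165\right) - 4780\right) \left(\left(\left(-12\right) \frac{1}{3} + 7\right) + 51\right) = \left(-2009 - 4780\right) \left(\left(-4 + 7\right) + 51\right) = - 6789 \left(3 + 51\right) = \left(-6789\right) 54 = -366606$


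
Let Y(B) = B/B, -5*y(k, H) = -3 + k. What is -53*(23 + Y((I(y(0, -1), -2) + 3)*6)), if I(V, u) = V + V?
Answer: -1272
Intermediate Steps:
y(k, H) = ⅗ - k/5 (y(k, H) = -(-3 + k)/5 = ⅗ - k/5)
I(V, u) = 2*V
Y(B) = 1
-53*(23 + Y((I(y(0, -1), -2) + 3)*6)) = -53*(23 + 1) = -53*24 = -1272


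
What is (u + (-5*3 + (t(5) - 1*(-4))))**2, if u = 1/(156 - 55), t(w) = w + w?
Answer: 10000/10201 ≈ 0.98030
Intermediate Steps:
t(w) = 2*w
u = 1/101 ≈ 0.0099010
(u + (-5*3 + (t(5) - 1*(-4))))**2 = (1/101 + (-5*3 + (2*5 - 1*(-4))))**2 = (1/101 + (-15 + (10 + 4)))**2 = (1/101 + (-15 + 14))**2 = (1/101 - 1)**2 = (-100/101)**2 = 10000/10201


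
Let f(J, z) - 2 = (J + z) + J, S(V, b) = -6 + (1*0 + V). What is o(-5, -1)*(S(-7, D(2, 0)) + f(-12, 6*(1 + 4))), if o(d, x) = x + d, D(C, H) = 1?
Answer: 30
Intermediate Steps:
o(d, x) = d + x
S(V, b) = -6 + V (S(V, b) = -6 + (0 + V) = -6 + V)
f(J, z) = 2 + z + 2*J (f(J, z) = 2 + ((J + z) + J) = 2 + (z + 2*J) = 2 + z + 2*J)
o(-5, -1)*(S(-7, D(2, 0)) + f(-12, 6*(1 + 4))) = (-5 - 1)*((-6 - 7) + (2 + 6*(1 + 4) + 2*(-12))) = -6*(-13 + (2 + 6*5 - 24)) = -6*(-13 + (2 + 30 - 24)) = -6*(-13 + 8) = -6*(-5) = 30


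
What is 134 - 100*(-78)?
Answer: 7934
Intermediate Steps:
134 - 100*(-78) = 134 + 7800 = 7934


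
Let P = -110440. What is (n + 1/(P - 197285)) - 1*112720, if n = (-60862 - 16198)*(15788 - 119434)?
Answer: 2457752813108999/307725 ≈ 7.9868e+9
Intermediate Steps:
n = 7986960760 (n = -77060*(-103646) = 7986960760)
(n + 1/(P - 197285)) - 1*112720 = (7986960760 + 1/(-110440 - 197285)) - 1*112720 = (7986960760 + 1/(-307725)) - 112720 = (7986960760 - 1/307725) - 112720 = 2457787499870999/307725 - 112720 = 2457752813108999/307725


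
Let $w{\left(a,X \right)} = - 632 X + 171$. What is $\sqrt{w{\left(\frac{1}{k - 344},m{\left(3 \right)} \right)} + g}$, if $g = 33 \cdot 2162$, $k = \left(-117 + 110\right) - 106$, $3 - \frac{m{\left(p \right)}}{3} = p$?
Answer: $\sqrt{71517} \approx 267.43$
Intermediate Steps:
$m{\left(p \right)} = 9 - 3 p$
$k = -113$ ($k = -7 - 106 = -113$)
$w{\left(a,X \right)} = 171 - 632 X$
$g = 71346$
$\sqrt{w{\left(\frac{1}{k - 344},m{\left(3 \right)} \right)} + g} = \sqrt{\left(171 - 632 \left(9 - 9\right)\right) + 71346} = \sqrt{\left(171 - 0\right) + 71346} = \sqrt{\left(171 + 0\right) + 71346} = \sqrt{171 + 71346} = \sqrt{71517}$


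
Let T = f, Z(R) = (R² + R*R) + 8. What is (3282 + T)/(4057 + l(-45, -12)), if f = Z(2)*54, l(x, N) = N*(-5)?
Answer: 4146/4117 ≈ 1.0070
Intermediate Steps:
Z(R) = 8 + 2*R² (Z(R) = (R² + R²) + 8 = 2*R² + 8 = 8 + 2*R²)
l(x, N) = -5*N
f = 864 (f = (8 + 2*2²)*54 = (8 + 2*4)*54 = (8 + 8)*54 = 16*54 = 864)
T = 864
(3282 + T)/(4057 + l(-45, -12)) = (3282 + 864)/(4057 - 5*(-12)) = 4146/(4057 + 60) = 4146/4117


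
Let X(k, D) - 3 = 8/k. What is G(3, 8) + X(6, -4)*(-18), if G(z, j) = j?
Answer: -70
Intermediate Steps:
X(k, D) = 3 + 8/k
G(3, 8) + X(6, -4)*(-18) = 8 + (3 + 8/6)*(-18) = 8 + (3 + 8*(⅙))*(-18) = 8 + (3 + 4/3)*(-18) = 8 + (13/3)*(-18) = 8 - 78 = -70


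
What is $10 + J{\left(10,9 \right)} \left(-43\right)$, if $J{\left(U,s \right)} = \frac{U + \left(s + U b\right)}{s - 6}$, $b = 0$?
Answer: $- \frac{787}{3} \approx -262.33$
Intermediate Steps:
$J{\left(U,s \right)} = \frac{U + s}{-6 + s}$ ($J{\left(U,s \right)} = \frac{U + \left(s + U 0\right)}{s - 6} = \frac{U + \left(s + 0\right)}{-6 + s} = \frac{U + s}{-6 + s}$)
$10 + J{\left(10,9 \right)} \left(-43\right) = 10 + \frac{10 + 9}{-6 + 9} \left(-43\right) = 10 + \frac{1}{3} \cdot 19 \left(-43\right) = 10 + \frac{19}{3} \left(-43\right) = 10 - \frac{817}{3} = - \frac{787}{3}$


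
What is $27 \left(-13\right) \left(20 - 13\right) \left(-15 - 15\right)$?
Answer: $73710$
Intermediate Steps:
$27 \left(-13\right) \left(20 - 13\right) \left(-15 - 15\right) = - 351 \cdot 7 \left(-30\right) = \left(-351\right) \left(-210\right) = 73710$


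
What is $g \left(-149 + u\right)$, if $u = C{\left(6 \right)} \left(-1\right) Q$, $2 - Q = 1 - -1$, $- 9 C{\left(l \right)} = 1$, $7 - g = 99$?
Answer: $13708$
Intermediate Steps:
$g = -92$ ($g = 7 - 99 = -92$)
$C{\left(l \right)} = - \frac{1}{9}$ ($C{\left(l \right)} = \left(- \frac{1}{9}\right) 1 = - \frac{1}{9}$)
$Q = 0$ ($Q = 2 - \left(1 - -1\right) = 2 - \left(1 + 1\right) = 2 - 2 = 0$)
$u = 0$ ($u = \left(- \frac{1}{9}\right) \left(-1\right) 0 = \frac{1}{9} \cdot 0 = 0$)
$g \left(-149 + u\right) = - 92 \left(-149 + 0\right) = \left(-92\right) \left(-149\right) = 13708$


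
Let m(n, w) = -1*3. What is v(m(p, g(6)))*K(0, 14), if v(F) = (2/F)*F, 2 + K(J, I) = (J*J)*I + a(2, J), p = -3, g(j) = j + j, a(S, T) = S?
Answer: 0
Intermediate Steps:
g(j) = 2*j
m(n, w) = -3
K(J, I) = I*J² (K(J, I) = -2 + ((J*J)*I + 2) = -2 + (J²*I + 2) = -2 + (I*J² + 2) = -2 + (2 + I*J²) = I*J²)
v(F) = 2
v(m(p, g(6)))*K(0, 14) = 2*(14*0²) = 2*(14*0) = 2*0 = 0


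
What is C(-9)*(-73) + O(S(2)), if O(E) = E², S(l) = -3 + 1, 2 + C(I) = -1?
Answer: 223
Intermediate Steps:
C(I) = -3 (C(I) = -2 - 1 = -3)
S(l) = -2
C(-9)*(-73) + O(S(2)) = -3*(-73) + (-2)² = 219 + 4 = 223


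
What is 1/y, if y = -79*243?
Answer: -1/19197 ≈ -5.2091e-5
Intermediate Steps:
y = -19197
1/y = 1/(-19197) = -1/19197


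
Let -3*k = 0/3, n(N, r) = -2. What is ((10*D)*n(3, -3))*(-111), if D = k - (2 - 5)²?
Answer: -19980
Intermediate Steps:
k = 0 (k = -0/3 = -⅓*0 = 0)
D = -9 (D = 0 - (2 - 5)² = 0 - 1*(-3)² = 0 - 1*9 = 0 - 9 = -9)
((10*D)*n(3, -3))*(-111) = ((10*(-9))*(-2))*(-111) = -90*(-2)*(-111) = 180*(-111) = -19980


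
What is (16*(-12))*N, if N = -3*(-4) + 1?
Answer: -2496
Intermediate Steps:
N = 13 (N = 12 + 1 = 13)
(16*(-12))*N = (16*(-12))*13 = -192*13 = -2496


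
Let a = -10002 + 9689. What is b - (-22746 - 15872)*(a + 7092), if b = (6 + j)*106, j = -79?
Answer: 261783684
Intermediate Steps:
a = -313
b = -7738 (b = (6 - 79)*106 = -73*106 = -7738)
b - (-22746 - 15872)*(a + 7092) = -7738 - (-22746 - 15872)*(-313 + 7092) = -7738 - (-38618)*6779 = -7738 - 1*(-261791422) = -7738 + 261791422 = 261783684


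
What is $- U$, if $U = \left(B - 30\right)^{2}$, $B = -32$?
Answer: $-3844$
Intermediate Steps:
$U = 3844$ ($U = \left(-32 - 30\right)^{2} = \left(-62\right)^{2} = 3844$)
$- U = \left(-1\right) 3844 = -3844$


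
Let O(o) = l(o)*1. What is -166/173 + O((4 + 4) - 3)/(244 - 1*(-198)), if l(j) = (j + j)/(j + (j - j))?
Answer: -36513/38233 ≈ -0.95501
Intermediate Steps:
l(j) = 2 (l(j) = (2*j)/(j + 0) = (2*j)/j = 2)
O(o) = 2 (O(o) = 2*1 = 2)
-166/173 + O((4 + 4) - 3)/(244 - 1*(-198)) = -166/173 + 2/(244 - 1*(-198)) = -166*1/173 + 2/(244 + 198) = -166/173 + 2/442 = -166/173 + 2*(1/442) = -166/173 + 1/221 = -36513/38233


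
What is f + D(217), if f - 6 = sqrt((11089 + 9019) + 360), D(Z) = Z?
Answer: 223 + 2*sqrt(5117) ≈ 366.07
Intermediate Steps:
f = 6 + 2*sqrt(5117) (f = 6 + sqrt((11089 + 9019) + 360) = 6 + sqrt(20108 + 360) = 6 + sqrt(20468) = 6 + 2*sqrt(5117) ≈ 149.07)
f + D(217) = (6 + 2*sqrt(5117)) + 217 = 223 + 2*sqrt(5117)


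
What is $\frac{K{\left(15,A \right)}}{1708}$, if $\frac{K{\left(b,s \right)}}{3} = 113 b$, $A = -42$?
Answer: $\frac{5085}{1708} \approx 2.9772$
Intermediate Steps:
$K{\left(b,s \right)} = 339 b$ ($K{\left(b,s \right)} = 3 \cdot 113 b = 339 b$)
$\frac{K{\left(15,A \right)}}{1708} = \frac{339 \cdot 15}{1708} = 5085 \cdot \frac{1}{1708} = \frac{5085}{1708}$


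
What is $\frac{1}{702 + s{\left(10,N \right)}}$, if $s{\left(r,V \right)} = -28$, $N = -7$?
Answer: $\frac{1}{674} \approx 0.0014837$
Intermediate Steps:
$\frac{1}{702 + s{\left(10,N \right)}} = \frac{1}{702 - 28} = \frac{1}{674}$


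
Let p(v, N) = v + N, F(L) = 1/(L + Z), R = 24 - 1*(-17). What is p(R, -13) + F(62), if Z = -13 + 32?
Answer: 2269/81 ≈ 28.012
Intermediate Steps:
R = 41 (R = 24 + 17 = 41)
Z = 19
F(L) = 1/(19 + L) (F(L) = 1/(L + 19) = 1/(19 + L))
p(v, N) = N + v
p(R, -13) + F(62) = (-13 + 41) + 1/(19 + 62) = 28 + 1/81 = 2269/81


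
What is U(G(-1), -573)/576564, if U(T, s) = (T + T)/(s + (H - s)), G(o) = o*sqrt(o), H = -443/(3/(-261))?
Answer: -I/11110676562 ≈ -9.0004e-11*I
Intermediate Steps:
H = 38541 (H = -443/(3*(-1/261)) = -443/(-1/87) = -443*(-87) = 38541)
G(o) = o**(3/2)
U(T, s) = 2*T/38541 (U(T, s) = (T + T)/(s + (38541 - s)) = (2*T)/38541 = (2*T)*(1/38541) = 2*T/38541)
U(G(-1), -573)/576564 = (2*(-1)**(3/2)/38541)/576564 = (2*(-I)/38541)*(1/576564) = -2*I/38541*(1/576564) = -I/11110676562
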